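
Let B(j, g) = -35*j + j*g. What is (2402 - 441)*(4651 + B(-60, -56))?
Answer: 19827671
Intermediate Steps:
B(j, g) = -35*j + g*j
(2402 - 441)*(4651 + B(-60, -56)) = (2402 - 441)*(4651 - 60*(-35 - 56)) = 1961*(4651 - 60*(-91)) = 1961*(4651 + 5460) = 1961*10111 = 19827671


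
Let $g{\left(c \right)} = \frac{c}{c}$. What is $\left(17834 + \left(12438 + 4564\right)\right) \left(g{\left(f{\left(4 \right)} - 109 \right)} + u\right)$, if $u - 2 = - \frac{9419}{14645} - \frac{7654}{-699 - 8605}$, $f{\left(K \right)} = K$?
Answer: $\frac{1886498702523}{17032135} \approx 1.1076 \cdot 10^{5}$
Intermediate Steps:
$g{\left(c \right)} = 1$
$u = \frac{148486307}{68128540}$ ($u = 2 - \left(\frac{9419}{14645} + \frac{7654}{-699 - 8605}\right) = 2 - \left(\frac{9419}{14645} + \frac{7654}{-9304}\right) = 2 - - \frac{12229227}{68128540} = 2 + \left(- \frac{9419}{14645} + \frac{3827}{4652}\right) = 2 + \frac{12229227}{68128540} = \frac{148486307}{68128540} \approx 2.1795$)
$\left(17834 + \left(12438 + 4564\right)\right) \left(g{\left(f{\left(4 \right)} - 109 \right)} + u\right) = \left(17834 + \left(12438 + 4564\right)\right) \left(1 + \frac{148486307}{68128540}\right) = \left(17834 + 17002\right) \frac{216614847}{68128540} = 34836 \cdot \frac{216614847}{68128540} = \frac{1886498702523}{17032135}$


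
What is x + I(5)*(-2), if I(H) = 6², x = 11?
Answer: -61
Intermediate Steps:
I(H) = 36
x + I(5)*(-2) = 11 + 36*(-2) = 11 - 72 = -61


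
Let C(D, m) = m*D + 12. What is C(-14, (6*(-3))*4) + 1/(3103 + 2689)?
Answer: 5907841/5792 ≈ 1020.0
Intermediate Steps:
C(D, m) = 12 + D*m (C(D, m) = D*m + 12 = 12 + D*m)
C(-14, (6*(-3))*4) + 1/(3103 + 2689) = (12 - 14*6*(-3)*4) + 1/(3103 + 2689) = (12 - (-252)*4) + 1/5792 = (12 - 14*(-72)) + 1/5792 = (12 + 1008) + 1/5792 = 1020 + 1/5792 = 5907841/5792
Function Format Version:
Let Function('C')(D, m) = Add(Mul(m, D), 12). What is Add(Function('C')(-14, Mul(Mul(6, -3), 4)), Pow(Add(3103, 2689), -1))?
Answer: Rational(5907841, 5792) ≈ 1020.0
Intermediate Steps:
Function('C')(D, m) = Add(12, Mul(D, m)) (Function('C')(D, m) = Add(Mul(D, m), 12) = Add(12, Mul(D, m)))
Add(Function('C')(-14, Mul(Mul(6, -3), 4)), Pow(Add(3103, 2689), -1)) = Add(Add(12, Mul(-14, Mul(Mul(6, -3), 4))), Pow(Add(3103, 2689), -1)) = Add(Add(12, Mul(-14, Mul(-18, 4))), Pow(5792, -1)) = Add(Add(12, Mul(-14, -72)), Rational(1, 5792)) = Add(Add(12, 1008), Rational(1, 5792)) = Add(1020, Rational(1, 5792)) = Rational(5907841, 5792)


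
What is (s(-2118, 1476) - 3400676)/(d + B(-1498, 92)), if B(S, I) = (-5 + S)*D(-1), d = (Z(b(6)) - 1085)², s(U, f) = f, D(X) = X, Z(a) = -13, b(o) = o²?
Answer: -3399200/1207107 ≈ -2.8160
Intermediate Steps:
d = 1205604 (d = (-13 - 1085)² = (-1098)² = 1205604)
B(S, I) = 5 - S (B(S, I) = (-5 + S)*(-1) = 5 - S)
(s(-2118, 1476) - 3400676)/(d + B(-1498, 92)) = (1476 - 3400676)/(1205604 + (5 - 1*(-1498))) = -3399200/(1205604 + (5 + 1498)) = -3399200/(1205604 + 1503) = -3399200/1207107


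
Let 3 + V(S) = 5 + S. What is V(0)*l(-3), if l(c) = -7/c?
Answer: 14/3 ≈ 4.6667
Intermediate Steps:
V(S) = 2 + S (V(S) = -3 + (5 + S) = 2 + S)
V(0)*l(-3) = (2 + 0)*(-7/(-3)) = 2*(-7*(-⅓)) = 2*(7/3) = 14/3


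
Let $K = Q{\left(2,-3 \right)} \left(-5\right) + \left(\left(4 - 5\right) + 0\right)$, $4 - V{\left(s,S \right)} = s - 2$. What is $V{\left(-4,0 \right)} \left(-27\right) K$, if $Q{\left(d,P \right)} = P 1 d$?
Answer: $-7830$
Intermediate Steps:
$V{\left(s,S \right)} = 6 - s$ ($V{\left(s,S \right)} = 4 - \left(s - 2\right) = 4 - \left(-2 + s\right) = 6 - s$)
$Q{\left(d,P \right)} = P d$
$K = 29$ ($K = \left(-3\right) 2 \left(-5\right) + \left(\left(4 - 5\right) + 0\right) = \left(-6\right) \left(-5\right) + \left(-1 + 0\right) = 30 - 1 = 29$)
$V{\left(-4,0 \right)} \left(-27\right) K = \left(6 - -4\right) \left(-27\right) 29 = \left(6 + 4\right) \left(-27\right) 29 = 10 \left(-27\right) 29 = \left(-270\right) 29 = -7830$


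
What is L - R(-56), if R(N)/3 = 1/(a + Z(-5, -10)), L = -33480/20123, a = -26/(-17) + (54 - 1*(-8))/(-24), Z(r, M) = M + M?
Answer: -131481324/86428285 ≈ -1.5213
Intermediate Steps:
Z(r, M) = 2*M
a = -215/204 (a = -26*(-1/17) + (54 + 8)*(-1/24) = 26/17 + 62*(-1/24) = 26/17 - 31/12 = -215/204 ≈ -1.0539)
L = -33480/20123 (L = -33480*1/20123 = -33480/20123 ≈ -1.6638)
R(N) = -612/4295 (R(N) = 3/(-215/204 + 2*(-10)) = 3/(-215/204 - 20) = 3/(-4295/204) = 3*(-204/4295) = -612/4295)
L - R(-56) = -33480/20123 - 1*(-612/4295) = -33480/20123 + 612/4295 = -131481324/86428285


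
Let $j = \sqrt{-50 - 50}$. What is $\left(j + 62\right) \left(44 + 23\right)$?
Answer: $4154 + 670 i \approx 4154.0 + 670.0 i$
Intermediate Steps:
$j = 10 i$ ($j = \sqrt{-100} = 10 i \approx 10.0 i$)
$\left(j + 62\right) \left(44 + 23\right) = \left(10 i + 62\right) \left(44 + 23\right) = \left(62 + 10 i\right) 67 = 4154 + 670 i$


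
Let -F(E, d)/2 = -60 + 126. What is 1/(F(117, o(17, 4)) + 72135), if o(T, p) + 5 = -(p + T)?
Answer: 1/72003 ≈ 1.3888e-5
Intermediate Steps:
o(T, p) = -5 - T - p (o(T, p) = -5 - (p + T) = -5 - (T + p) = -5 + (-T - p) = -5 - T - p)
F(E, d) = -132 (F(E, d) = -2*(-60 + 126) = -2*66 = -132)
1/(F(117, o(17, 4)) + 72135) = 1/(-132 + 72135) = 1/72003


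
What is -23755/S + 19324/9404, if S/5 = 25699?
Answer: 112982268/60418349 ≈ 1.8700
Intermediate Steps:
S = 128495 (S = 5*25699 = 128495)
-23755/S + 19324/9404 = -23755/128495 + 19324/9404 = -23755*1/128495 + 19324*(1/9404) = -4751/25699 + 4831/2351 = 112982268/60418349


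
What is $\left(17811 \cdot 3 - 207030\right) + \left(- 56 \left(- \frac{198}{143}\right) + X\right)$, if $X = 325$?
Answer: $- \frac{1991528}{13} \approx -1.5319 \cdot 10^{5}$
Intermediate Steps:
$\left(17811 \cdot 3 - 207030\right) + \left(- 56 \left(- \frac{198}{143}\right) + X\right) = \left(17811 \cdot 3 - 207030\right) + \left(- 56 \left(- \frac{198}{143}\right) + 325\right) = \left(53433 - 207030\right) + \left(- 56 \left(\left(-198\right) \frac{1}{143}\right) + 325\right) = -153597 + \left(\left(-56\right) \left(- \frac{18}{13}\right) + 325\right) = -153597 + \left(\frac{1008}{13} + 325\right) = -153597 + \frac{5233}{13} = - \frac{1991528}{13}$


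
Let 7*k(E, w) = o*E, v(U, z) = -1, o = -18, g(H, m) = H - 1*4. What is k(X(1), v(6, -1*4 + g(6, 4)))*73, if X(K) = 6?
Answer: -7884/7 ≈ -1126.3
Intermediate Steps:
g(H, m) = -4 + H (g(H, m) = H - 4 = -4 + H)
k(E, w) = -18*E/7 (k(E, w) = (-18*E)/7 = -18*E/7)
k(X(1), v(6, -1*4 + g(6, 4)))*73 = -18/7*6*73 = -108/7*73 = -7884/7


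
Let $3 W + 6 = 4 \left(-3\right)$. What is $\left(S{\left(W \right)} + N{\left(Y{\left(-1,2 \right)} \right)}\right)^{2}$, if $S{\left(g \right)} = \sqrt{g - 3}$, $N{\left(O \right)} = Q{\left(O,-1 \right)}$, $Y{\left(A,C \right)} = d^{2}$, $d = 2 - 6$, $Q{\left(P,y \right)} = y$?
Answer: $\left(1 - 3 i\right)^{2} \approx -8.0 - 6.0 i$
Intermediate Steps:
$d = -4$ ($d = 2 - 6 = -4$)
$W = -6$ ($W = -2 + \frac{4 \left(-3\right)}{3} = -2 + \frac{1}{3} \left(-12\right) = -2 - 4 = -6$)
$Y{\left(A,C \right)} = 16$ ($Y{\left(A,C \right)} = \left(-4\right)^{2} = 16$)
$N{\left(O \right)} = -1$
$S{\left(g \right)} = \sqrt{-3 + g}$
$\left(S{\left(W \right)} + N{\left(Y{\left(-1,2 \right)} \right)}\right)^{2} = \left(\sqrt{-3 - 6} - 1\right)^{2} = \left(\sqrt{-9} - 1\right)^{2} = \left(3 i - 1\right)^{2} = \left(-1 + 3 i\right)^{2}$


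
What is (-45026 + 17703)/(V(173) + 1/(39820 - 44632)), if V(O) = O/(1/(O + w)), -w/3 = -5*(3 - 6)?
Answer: -131478276/106556927 ≈ -1.2339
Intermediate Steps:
w = -45 (w = -(-15)*(3 - 6) = -(-15)*(-3) = -3*15 = -45)
V(O) = O*(-45 + O) (V(O) = O/(1/(O - 45)) = O/(1/(-45 + O)) = O*(-45 + O))
(-45026 + 17703)/(V(173) + 1/(39820 - 44632)) = (-45026 + 17703)/(173*(-45 + 173) + 1/(39820 - 44632)) = -27323/(173*128 + 1/(-4812)) = -27323/(22144 - 1/4812) = -27323/106556927/4812 = -27323*4812/106556927 = -131478276/106556927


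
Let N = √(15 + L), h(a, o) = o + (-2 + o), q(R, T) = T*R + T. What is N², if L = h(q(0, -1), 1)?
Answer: 15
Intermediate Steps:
q(R, T) = T + R*T (q(R, T) = R*T + T = T + R*T)
h(a, o) = -2 + 2*o
L = 0 (L = -2 + 2*1 = -2 + 2 = 0)
N = √15 (N = √(15 + 0) = √15 ≈ 3.8730)
N² = (√15)² = 15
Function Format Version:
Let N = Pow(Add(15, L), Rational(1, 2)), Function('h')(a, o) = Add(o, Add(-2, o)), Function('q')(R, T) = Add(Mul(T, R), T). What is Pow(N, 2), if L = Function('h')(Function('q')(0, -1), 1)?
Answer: 15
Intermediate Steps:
Function('q')(R, T) = Add(T, Mul(R, T)) (Function('q')(R, T) = Add(Mul(R, T), T) = Add(T, Mul(R, T)))
Function('h')(a, o) = Add(-2, Mul(2, o))
L = 0 (L = Add(-2, Mul(2, 1)) = Add(-2, 2) = 0)
N = Pow(15, Rational(1, 2)) (N = Pow(Add(15, 0), Rational(1, 2)) = Pow(15, Rational(1, 2)) ≈ 3.8730)
Pow(N, 2) = Pow(Pow(15, Rational(1, 2)), 2) = 15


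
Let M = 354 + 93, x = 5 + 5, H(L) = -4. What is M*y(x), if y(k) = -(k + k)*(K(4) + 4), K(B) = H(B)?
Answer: 0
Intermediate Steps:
K(B) = -4
x = 10
y(k) = 0 (y(k) = -(k + k)*(-4 + 4) = -2*k*0 = -1*0 = 0)
M = 447
M*y(x) = 447*0 = 0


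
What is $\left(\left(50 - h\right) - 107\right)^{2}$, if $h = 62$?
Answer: $14161$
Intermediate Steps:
$\left(\left(50 - h\right) - 107\right)^{2} = \left(\left(50 - 62\right) - 107\right)^{2} = \left(-12 - 107\right)^{2} = \left(-119\right)^{2} = 14161$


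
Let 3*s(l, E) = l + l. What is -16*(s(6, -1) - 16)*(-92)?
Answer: -17664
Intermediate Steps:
s(l, E) = 2*l/3 (s(l, E) = (l + l)/3 = (2*l)/3 = 2*l/3)
-16*(s(6, -1) - 16)*(-92) = -16*((2/3)*6 - 16)*(-92) = -16*(4 - 16)*(-92) = -16*(-12)*(-92) = 192*(-92) = -17664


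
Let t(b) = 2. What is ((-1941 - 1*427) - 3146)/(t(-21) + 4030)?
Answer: -919/672 ≈ -1.3676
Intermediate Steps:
((-1941 - 1*427) - 3146)/(t(-21) + 4030) = ((-1941 - 1*427) - 3146)/(2 + 4030) = ((-1941 - 427) - 3146)/4032 = (-2368 - 3146)*(1/4032) = -5514*1/4032 = -919/672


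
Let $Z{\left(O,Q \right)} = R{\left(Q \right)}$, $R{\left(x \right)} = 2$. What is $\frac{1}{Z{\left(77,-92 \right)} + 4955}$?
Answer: $\frac{1}{4957} \approx 0.00020173$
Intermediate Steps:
$Z{\left(O,Q \right)} = 2$
$\frac{1}{Z{\left(77,-92 \right)} + 4955} = \frac{1}{2 + 4955} = \frac{1}{4957}$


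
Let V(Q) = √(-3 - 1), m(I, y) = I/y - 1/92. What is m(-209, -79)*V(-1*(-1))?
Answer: 19149*I/3634 ≈ 5.2694*I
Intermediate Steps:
m(I, y) = -1/92 + I/y (m(I, y) = I/y - 1*1/92 = I/y - 1/92 = -1/92 + I/y)
V(Q) = 2*I (V(Q) = √(-4) = 2*I)
m(-209, -79)*V(-1*(-1)) = ((-209 - 1/92*(-79))/(-79))*(2*I) = (-(-209 + 79/92)/79)*(2*I) = (-1/79*(-19149/92))*(2*I) = 19149*(2*I)/7268 = 19149*I/3634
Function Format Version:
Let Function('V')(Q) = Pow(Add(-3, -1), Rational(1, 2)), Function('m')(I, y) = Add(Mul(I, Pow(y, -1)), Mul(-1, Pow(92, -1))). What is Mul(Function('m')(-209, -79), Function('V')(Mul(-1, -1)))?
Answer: Mul(Rational(19149, 3634), I) ≈ Mul(5.2694, I)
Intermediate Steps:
Function('m')(I, y) = Add(Rational(-1, 92), Mul(I, Pow(y, -1))) (Function('m')(I, y) = Add(Mul(I, Pow(y, -1)), Mul(-1, Rational(1, 92))) = Add(Mul(I, Pow(y, -1)), Rational(-1, 92)) = Add(Rational(-1, 92), Mul(I, Pow(y, -1))))
Function('V')(Q) = Mul(2, I) (Function('V')(Q) = Pow(-4, Rational(1, 2)) = Mul(2, I))
Mul(Function('m')(-209, -79), Function('V')(Mul(-1, -1))) = Mul(Mul(Pow(-79, -1), Add(-209, Mul(Rational(-1, 92), -79))), Mul(2, I)) = Mul(Mul(Rational(-1, 79), Add(-209, Rational(79, 92))), Mul(2, I)) = Mul(Mul(Rational(-1, 79), Rational(-19149, 92)), Mul(2, I)) = Mul(Rational(19149, 7268), Mul(2, I)) = Mul(Rational(19149, 3634), I)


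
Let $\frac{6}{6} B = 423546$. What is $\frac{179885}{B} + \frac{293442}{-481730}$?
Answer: $- \frac{18815092141}{102017407290} \approx -0.18443$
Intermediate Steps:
$B = 423546$
$\frac{179885}{B} + \frac{293442}{-481730} = \frac{179885}{423546} + \frac{293442}{-481730} = 179885 \cdot \frac{1}{423546} + 293442 \left(- \frac{1}{481730}\right) = \frac{179885}{423546} - \frac{146721}{240865} = - \frac{18815092141}{102017407290}$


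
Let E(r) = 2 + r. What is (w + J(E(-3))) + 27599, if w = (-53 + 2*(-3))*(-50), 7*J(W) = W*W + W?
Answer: 30549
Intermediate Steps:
J(W) = W/7 + W²/7 (J(W) = (W*W + W)/7 = (W² + W)/7 = (W + W²)/7 = W/7 + W²/7)
w = 2950 (w = (-53 - 6)*(-50) = -59*(-50) = 2950)
(w + J(E(-3))) + 27599 = (2950 + (2 - 3)*(1 + (2 - 3))/7) + 27599 = (2950 + (⅐)*(-1)*(1 - 1)) + 27599 = (2950 + (⅐)*(-1)*0) + 27599 = (2950 + 0) + 27599 = 2950 + 27599 = 30549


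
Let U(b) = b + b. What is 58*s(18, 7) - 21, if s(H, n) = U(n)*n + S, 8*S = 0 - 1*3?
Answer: 22565/4 ≈ 5641.3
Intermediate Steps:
U(b) = 2*b
S = -3/8 (S = (0 - 1*3)/8 = (0 - 3)/8 = (⅛)*(-3) = -3/8 ≈ -0.37500)
s(H, n) = -3/8 + 2*n² (s(H, n) = (2*n)*n - 3/8 = 2*n² - 3/8 = -3/8 + 2*n²)
58*s(18, 7) - 21 = 58*(-3/8 + 2*7²) - 21 = 58*(-3/8 + 2*49) - 21 = 58*(-3/8 + 98) - 21 = 58*(781/8) - 21 = 22649/4 - 21 = 22565/4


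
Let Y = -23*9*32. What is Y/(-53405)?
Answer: 6624/53405 ≈ 0.12403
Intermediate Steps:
Y = -6624 (Y = -23*9*32 = -207*32 = -6624)
Y/(-53405) = -6624/(-53405) = -6624*(-1/53405) = 6624/53405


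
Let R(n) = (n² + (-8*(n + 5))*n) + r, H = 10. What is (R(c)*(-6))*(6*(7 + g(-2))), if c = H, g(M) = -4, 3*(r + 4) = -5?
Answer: 119412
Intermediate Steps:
r = -17/3 (r = -4 + (⅓)*(-5) = -4 - 5/3 = -17/3 ≈ -5.6667)
c = 10
R(n) = -17/3 + n² + n*(-40 - 8*n) (R(n) = (n² + (-8*(n + 5))*n) - 17/3 = (n² + (-8*(5 + n))*n) - 17/3 = (n² + (-40 - 8*n)*n) - 17/3 = (n² + n*(-40 - 8*n)) - 17/3 = -17/3 + n² + n*(-40 - 8*n))
(R(c)*(-6))*(6*(7 + g(-2))) = ((-17/3 - 40*10 - 7*10²)*(-6))*(6*(7 - 4)) = ((-17/3 - 400 - 7*100)*(-6))*(6*3) = ((-17/3 - 400 - 700)*(-6))*18 = -3317/3*(-6)*18 = 6634*18 = 119412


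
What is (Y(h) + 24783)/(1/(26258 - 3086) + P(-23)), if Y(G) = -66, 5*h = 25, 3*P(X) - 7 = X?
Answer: -572742324/123583 ≈ -4634.5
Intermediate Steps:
P(X) = 7/3 + X/3
h = 5 (h = (⅕)*25 = 5)
(Y(h) + 24783)/(1/(26258 - 3086) + P(-23)) = (-66 + 24783)/(1/(26258 - 3086) + (7/3 + (⅓)*(-23))) = 24717/(1/23172 + (7/3 - 23/3)) = 24717/(1/23172 - 16/3) = 24717/(-123583/23172) = 24717*(-23172/123583) = -572742324/123583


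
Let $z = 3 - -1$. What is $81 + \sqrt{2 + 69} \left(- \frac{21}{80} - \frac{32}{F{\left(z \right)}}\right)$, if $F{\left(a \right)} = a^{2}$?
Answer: $81 - \frac{181 \sqrt{71}}{80} \approx 61.936$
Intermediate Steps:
$z = 4$ ($z = 3 + 1 = 4$)
$81 + \sqrt{2 + 69} \left(- \frac{21}{80} - \frac{32}{F{\left(z \right)}}\right) = 81 + \sqrt{2 + 69} \left(- \frac{21}{80} - \frac{32}{4^{2}}\right) = 81 + \sqrt{71} \left(\left(-21\right) \frac{1}{80} - \frac{32}{16}\right) = 81 + \sqrt{71} \left(- \frac{21}{80} - 2\right) = 81 + \sqrt{71} \left(- \frac{181}{80}\right) = 81 - \frac{181 \sqrt{71}}{80}$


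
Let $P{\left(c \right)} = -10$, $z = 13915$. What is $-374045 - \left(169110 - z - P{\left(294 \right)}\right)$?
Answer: $-529250$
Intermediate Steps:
$-374045 - \left(169110 - z - P{\left(294 \right)}\right) = -374045 + \left(\left(13915 - 10\right) - 169110\right) = -374045 + \left(13905 - 169110\right) = -374045 - 155205 = -529250$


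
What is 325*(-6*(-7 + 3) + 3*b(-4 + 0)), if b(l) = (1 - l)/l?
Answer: 26325/4 ≈ 6581.3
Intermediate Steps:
b(l) = (1 - l)/l
325*(-6*(-7 + 3) + 3*b(-4 + 0)) = 325*(-6*(-7 + 3) + 3*((1 - (-4 + 0))/(-4 + 0))) = 325*(-6*(-4) + 3*((1 - 1*(-4))/(-4))) = 325*(24 + 3*(-(1 + 4)/4)) = 325*(24 + 3*(-¼*5)) = 325*(24 + 3*(-5/4)) = 325*(24 - 15/4) = 325*(81/4) = 26325/4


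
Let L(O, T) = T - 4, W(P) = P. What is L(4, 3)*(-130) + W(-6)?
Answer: 124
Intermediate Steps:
L(O, T) = -4 + T
L(4, 3)*(-130) + W(-6) = (-4 + 3)*(-130) - 6 = -1*(-130) - 6 = 130 - 6 = 124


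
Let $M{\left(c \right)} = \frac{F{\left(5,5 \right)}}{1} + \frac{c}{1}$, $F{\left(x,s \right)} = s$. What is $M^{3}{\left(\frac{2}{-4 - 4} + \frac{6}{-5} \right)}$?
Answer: $\frac{357911}{8000} \approx 44.739$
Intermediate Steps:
$M{\left(c \right)} = 5 + c$ ($M{\left(c \right)} = \frac{5}{1} + \frac{c}{1} = 5 \cdot 1 + c 1 = 5 + c$)
$M^{3}{\left(\frac{2}{-4 - 4} + \frac{6}{-5} \right)} = \left(5 + \left(\frac{2}{-4 - 4} + \frac{6}{-5}\right)\right)^{3} = \left(5 + \left(\frac{2}{-8} + 6 \left(- \frac{1}{5}\right)\right)\right)^{3} = \left(5 + \left(2 \left(- \frac{1}{8}\right) - \frac{6}{5}\right)\right)^{3} = \left(5 - \frac{29}{20}\right)^{3} = \left(\frac{71}{20}\right)^{3} = \frac{357911}{8000}$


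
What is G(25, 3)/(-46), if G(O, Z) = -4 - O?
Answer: 29/46 ≈ 0.63043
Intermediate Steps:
G(25, 3)/(-46) = (-4 - 1*25)/(-46) = -(-4 - 25)/46 = -1/46*(-29) = 29/46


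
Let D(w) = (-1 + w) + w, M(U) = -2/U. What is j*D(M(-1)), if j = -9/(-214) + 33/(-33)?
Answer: -615/214 ≈ -2.8738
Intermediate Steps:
j = -205/214 (j = -9*(-1/214) + 33*(-1/33) = 9/214 - 1 = -205/214 ≈ -0.95794)
D(w) = -1 + 2*w
j*D(M(-1)) = -205*(-1 + 2*(-2/(-1)))/214 = -205*(-1 + 2*(-2*(-1)))/214 = -205*(-1 + 2*2)/214 = -205*(-1 + 4)/214 = -205/214*3 = -615/214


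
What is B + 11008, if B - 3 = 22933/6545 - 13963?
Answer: -1135171/385 ≈ -2948.5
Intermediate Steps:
B = -5373251/385 (B = 3 + (22933/6545 - 13963) = 3 + (22933*(1/6545) - 13963) = 3 + (1349/385 - 13963) = 3 - 5374406/385 = -5373251/385 ≈ -13957.)
B + 11008 = -5373251/385 + 11008 = -1135171/385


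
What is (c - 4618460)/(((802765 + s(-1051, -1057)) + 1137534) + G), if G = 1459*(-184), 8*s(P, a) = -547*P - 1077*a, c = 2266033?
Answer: -9409708/7544015 ≈ -1.2473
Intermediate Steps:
s(P, a) = -1077*a/8 - 547*P/8 (s(P, a) = (-547*P - 1077*a)/8 = (-1077*a - 547*P)/8 = -1077*a/8 - 547*P/8)
G = -268456
(c - 4618460)/(((802765 + s(-1051, -1057)) + 1137534) + G) = (2266033 - 4618460)/(((802765 + (-1077/8*(-1057) - 547/8*(-1051))) + 1137534) - 268456) = -2352427/(((802765 + (1138389/8 + 574897/8)) + 1137534) - 268456) = -2352427/(((802765 + 856643/4) + 1137534) - 268456) = -2352427/((4067703/4 + 1137534) - 268456) = -2352427/(8617839/4 - 268456) = -2352427/7544015/4 = -2352427*4/7544015 = -9409708/7544015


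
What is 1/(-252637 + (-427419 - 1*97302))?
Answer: -1/777358 ≈ -1.2864e-6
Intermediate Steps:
1/(-252637 + (-427419 - 1*97302)) = 1/(-252637 + (-427419 - 97302)) = 1/(-252637 - 524721) = 1/(-777358) = -1/777358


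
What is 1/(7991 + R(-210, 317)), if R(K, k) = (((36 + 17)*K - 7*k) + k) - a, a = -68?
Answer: -1/4973 ≈ -0.00020109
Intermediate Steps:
R(K, k) = 68 - 6*k + 53*K (R(K, k) = (((36 + 17)*K - 7*k) + k) - 1*(-68) = ((53*K - 7*k) + k) + 68 = ((-7*k + 53*K) + k) + 68 = (-6*k + 53*K) + 68 = 68 - 6*k + 53*K)
1/(7991 + R(-210, 317)) = 1/(7991 + (68 - 6*317 + 53*(-210))) = 1/(7991 + (68 - 1902 - 11130)) = 1/(7991 - 12964) = 1/(-4973) = -1/4973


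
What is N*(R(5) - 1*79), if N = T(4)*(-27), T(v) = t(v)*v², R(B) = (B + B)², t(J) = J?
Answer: -36288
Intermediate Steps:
R(B) = 4*B² (R(B) = (2*B)² = 4*B²)
T(v) = v³ (T(v) = v*v² = v³)
N = -1728 (N = 4³*(-27) = 64*(-27) = -1728)
N*(R(5) - 1*79) = -1728*(4*5² - 1*79) = -1728*(4*25 - 79) = -1728*(100 - 79) = -1728*21 = -36288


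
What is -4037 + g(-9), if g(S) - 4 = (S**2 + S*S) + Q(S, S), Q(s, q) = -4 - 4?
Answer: -3879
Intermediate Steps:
Q(s, q) = -8
g(S) = -4 + 2*S**2 (g(S) = 4 + ((S**2 + S*S) - 8) = 4 + ((S**2 + S**2) - 8) = 4 + (2*S**2 - 8) = 4 + (-8 + 2*S**2) = -4 + 2*S**2)
-4037 + g(-9) = -4037 + (-4 + 2*(-9)**2) = -4037 + (-4 + 2*81) = -4037 + (-4 + 162) = -4037 + 158 = -3879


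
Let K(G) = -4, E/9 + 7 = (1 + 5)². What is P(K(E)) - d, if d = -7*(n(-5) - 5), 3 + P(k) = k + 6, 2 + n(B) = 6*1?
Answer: -8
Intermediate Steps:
n(B) = 4 (n(B) = -2 + 6*1 = -2 + 6 = 4)
E = 261 (E = -63 + 9*(1 + 5)² = -63 + 9*6² = -63 + 9*36 = -63 + 324 = 261)
P(k) = 3 + k (P(k) = -3 + (k + 6) = -3 + (6 + k) = 3 + k)
d = 7 (d = -7*(4 - 5) = -7*(-1) = 7)
P(K(E)) - d = (3 - 4) - 1*7 = -1 - 7 = -8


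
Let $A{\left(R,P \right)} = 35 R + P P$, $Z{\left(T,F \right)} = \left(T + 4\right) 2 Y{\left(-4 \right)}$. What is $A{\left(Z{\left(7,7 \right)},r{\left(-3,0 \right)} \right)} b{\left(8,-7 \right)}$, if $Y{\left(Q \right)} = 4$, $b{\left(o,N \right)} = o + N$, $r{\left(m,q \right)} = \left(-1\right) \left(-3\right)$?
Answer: $3089$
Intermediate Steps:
$r{\left(m,q \right)} = 3$
$b{\left(o,N \right)} = N + o$
$Z{\left(T,F \right)} = 32 + 8 T$ ($Z{\left(T,F \right)} = \left(T + 4\right) 2 \cdot 4 = \left(4 + T\right) 2 \cdot 4 = \left(8 + 2 T\right) 4 = 32 + 8 T$)
$A{\left(R,P \right)} = P^{2} + 35 R$ ($A{\left(R,P \right)} = 35 R + P^{2} = P^{2} + 35 R$)
$A{\left(Z{\left(7,7 \right)},r{\left(-3,0 \right)} \right)} b{\left(8,-7 \right)} = \left(3^{2} + 35 \left(32 + 8 \cdot 7\right)\right) \left(-7 + 8\right) = \left(9 + 35 \left(32 + 56\right)\right) 1 = \left(9 + 35 \cdot 88\right) 1 = \left(9 + 3080\right) 1 = 3089 \cdot 1 = 3089$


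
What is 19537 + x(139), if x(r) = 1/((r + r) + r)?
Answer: 8146930/417 ≈ 19537.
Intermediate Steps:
x(r) = 1/(3*r) (x(r) = 1/(2*r + r) = 1/(3*r))
19537 + x(139) = 19537 + (1/3)/139 = 19537 + (1/3)*(1/139) = 19537 + 1/417 = 8146930/417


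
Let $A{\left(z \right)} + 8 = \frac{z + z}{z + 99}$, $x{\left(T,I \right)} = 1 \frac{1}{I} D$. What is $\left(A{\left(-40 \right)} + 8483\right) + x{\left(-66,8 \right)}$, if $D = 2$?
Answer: $\frac{1999839}{236} \approx 8473.9$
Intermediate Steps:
$x{\left(T,I \right)} = \frac{2}{I}$ ($x{\left(T,I \right)} = 1 \frac{1}{I} 2 = \frac{1}{I} 2 = \frac{2}{I}$)
$A{\left(z \right)} = -8 + \frac{2 z}{99 + z}$ ($A{\left(z \right)} = -8 + \frac{z + z}{z + 99} = -8 + \frac{2 z}{99 + z}$)
$\left(A{\left(-40 \right)} + 8483\right) + x{\left(-66,8 \right)} = \left(\frac{6 \left(-132 - -40\right)}{99 - 40} + 8483\right) + \frac{2}{8} = \left(\frac{6 \left(-132 + 40\right)}{59} + 8483\right) + 2 \cdot \frac{1}{8} = \left(6 \cdot \frac{1}{59} \left(-92\right) + 8483\right) + \frac{1}{4} = \left(- \frac{552}{59} + 8483\right) + \frac{1}{4} = \frac{499945}{59} + \frac{1}{4} = \frac{1999839}{236}$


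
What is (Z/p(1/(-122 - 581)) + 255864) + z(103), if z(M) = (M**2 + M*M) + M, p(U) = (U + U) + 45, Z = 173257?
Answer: 1269998968/4519 ≈ 2.8104e+5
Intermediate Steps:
p(U) = 45 + 2*U (p(U) = 2*U + 45 = 45 + 2*U)
z(M) = M + 2*M**2 (z(M) = (M**2 + M**2) + M = 2*M**2 + M = M + 2*M**2)
(Z/p(1/(-122 - 581)) + 255864) + z(103) = (173257/(45 + 2/(-122 - 581)) + 255864) + 103*(1 + 2*103) = (173257/(45 + 2/(-703)) + 255864) + 103*(1 + 206) = (173257/(45 + 2*(-1/703)) + 255864) + 103*207 = (173257/(45 - 2/703) + 255864) + 21321 = (173257/(31633/703) + 255864) + 21321 = (173257*(703/31633) + 255864) + 21321 = (17399953/4519 + 255864) + 21321 = 1173649369/4519 + 21321 = 1269998968/4519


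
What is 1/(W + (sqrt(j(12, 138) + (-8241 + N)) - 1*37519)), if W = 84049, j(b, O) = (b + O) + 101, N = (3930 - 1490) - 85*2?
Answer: 423/19682242 - I*sqrt(1430)/1082523310 ≈ 2.1491e-5 - 3.4933e-8*I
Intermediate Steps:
N = 2270 (N = 2440 - 170 = 2270)
j(b, O) = 101 + O + b (j(b, O) = (O + b) + 101 = 101 + O + b)
1/(W + (sqrt(j(12, 138) + (-8241 + N)) - 1*37519)) = 1/(84049 + (sqrt((101 + 138 + 12) + (-8241 + 2270)) - 1*37519)) = 1/(84049 + (sqrt(251 - 5971) - 37519)) = 1/(84049 + (sqrt(-5720) - 37519)) = 1/(84049 + (2*I*sqrt(1430) - 37519)) = 1/(84049 + (-37519 + 2*I*sqrt(1430))) = 1/(46530 + 2*I*sqrt(1430))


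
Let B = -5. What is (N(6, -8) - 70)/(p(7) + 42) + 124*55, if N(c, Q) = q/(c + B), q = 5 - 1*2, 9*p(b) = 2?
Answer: 2590997/380 ≈ 6818.4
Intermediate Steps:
p(b) = 2/9 (p(b) = (⅑)*2 = 2/9)
q = 3 (q = 5 - 2 = 3)
N(c, Q) = 3/(-5 + c) (N(c, Q) = 3/(c - 5) = 3/(-5 + c))
(N(6, -8) - 70)/(p(7) + 42) + 124*55 = (3/(-5 + 6) - 70)/(2/9 + 42) + 124*55 = (3/1 - 70)/(380/9) + 6820 = (3*1 - 70)*(9/380) + 6820 = (3 - 70)*(9/380) + 6820 = -67*9/380 + 6820 = -603/380 + 6820 = 2590997/380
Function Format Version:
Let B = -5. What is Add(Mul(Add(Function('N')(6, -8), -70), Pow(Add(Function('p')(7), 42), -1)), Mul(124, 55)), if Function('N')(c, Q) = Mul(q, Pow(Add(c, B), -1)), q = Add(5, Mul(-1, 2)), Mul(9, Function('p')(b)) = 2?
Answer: Rational(2590997, 380) ≈ 6818.4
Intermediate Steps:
Function('p')(b) = Rational(2, 9) (Function('p')(b) = Mul(Rational(1, 9), 2) = Rational(2, 9))
q = 3 (q = Add(5, -2) = 3)
Function('N')(c, Q) = Mul(3, Pow(Add(-5, c), -1)) (Function('N')(c, Q) = Mul(3, Pow(Add(c, -5), -1)) = Mul(3, Pow(Add(-5, c), -1)))
Add(Mul(Add(Function('N')(6, -8), -70), Pow(Add(Function('p')(7), 42), -1)), Mul(124, 55)) = Add(Mul(Add(Mul(3, Pow(Add(-5, 6), -1)), -70), Pow(Add(Rational(2, 9), 42), -1)), Mul(124, 55)) = Add(Mul(Add(Mul(3, Pow(1, -1)), -70), Pow(Rational(380, 9), -1)), 6820) = Add(Mul(Add(Mul(3, 1), -70), Rational(9, 380)), 6820) = Add(Mul(Add(3, -70), Rational(9, 380)), 6820) = Add(Mul(-67, Rational(9, 380)), 6820) = Add(Rational(-603, 380), 6820) = Rational(2590997, 380)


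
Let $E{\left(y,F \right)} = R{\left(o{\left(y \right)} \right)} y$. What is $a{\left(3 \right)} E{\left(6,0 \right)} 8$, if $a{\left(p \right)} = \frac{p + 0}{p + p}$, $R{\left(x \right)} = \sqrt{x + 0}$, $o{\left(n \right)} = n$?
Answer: $24 \sqrt{6} \approx 58.788$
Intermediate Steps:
$R{\left(x \right)} = \sqrt{x}$
$a{\left(p \right)} = \frac{1}{2}$ ($a{\left(p \right)} = \frac{p}{2 p} = p \frac{1}{2 p} = \frac{1}{2}$)
$E{\left(y,F \right)} = y^{\frac{3}{2}}$ ($E{\left(y,F \right)} = \sqrt{y} y = y^{\frac{3}{2}}$)
$a{\left(3 \right)} E{\left(6,0 \right)} 8 = \frac{6^{\frac{3}{2}}}{2} \cdot 8 = \frac{6 \sqrt{6}}{2} \cdot 8 = 3 \sqrt{6} \cdot 8 = 24 \sqrt{6}$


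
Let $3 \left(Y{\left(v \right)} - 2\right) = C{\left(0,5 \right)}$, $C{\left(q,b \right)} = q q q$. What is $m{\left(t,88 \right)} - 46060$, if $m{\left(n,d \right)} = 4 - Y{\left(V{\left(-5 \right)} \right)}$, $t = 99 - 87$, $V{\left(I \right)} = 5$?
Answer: $-46058$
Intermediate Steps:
$t = 12$
$C{\left(q,b \right)} = q^{3}$ ($C{\left(q,b \right)} = q^{2} q = q^{3}$)
$Y{\left(v \right)} = 2$ ($Y{\left(v \right)} = 2 + \frac{0^{3}}{3} = 2 + \frac{1}{3} \cdot 0 = 2 + 0 = 2$)
$m{\left(n,d \right)} = 2$ ($m{\left(n,d \right)} = 4 - 2 = 2$)
$m{\left(t,88 \right)} - 46060 = 2 - 46060 = -46058$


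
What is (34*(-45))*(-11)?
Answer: 16830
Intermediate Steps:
(34*(-45))*(-11) = -1530*(-11) = 16830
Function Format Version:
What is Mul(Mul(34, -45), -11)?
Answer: 16830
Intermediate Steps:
Mul(Mul(34, -45), -11) = Mul(-1530, -11) = 16830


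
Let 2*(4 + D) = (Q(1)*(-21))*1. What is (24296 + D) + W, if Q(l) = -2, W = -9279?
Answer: 15034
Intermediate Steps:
D = 17 (D = -4 + (-2*(-21)*1)/2 = -4 + (42*1)/2 = -4 + (1/2)*42 = -4 + 21 = 17)
(24296 + D) + W = (24296 + 17) - 9279 = 24313 - 9279 = 15034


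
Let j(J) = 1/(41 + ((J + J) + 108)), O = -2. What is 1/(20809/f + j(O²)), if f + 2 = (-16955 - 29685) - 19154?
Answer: -10329972/3201217 ≈ -3.2269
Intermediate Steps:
f = -65796 (f = -2 + ((-16955 - 29685) - 19154) = -2 + (-46640 - 19154) = -2 - 65794 = -65796)
j(J) = 1/(149 + 2*J) (j(J) = 1/(41 + (2*J + 108)) = 1/(41 + (108 + 2*J)) = 1/(149 + 2*J))
1/(20809/f + j(O²)) = 1/(20809/(-65796) + 1/(149 + 2*(-2)²)) = 1/(20809*(-1/65796) + 1/(149 + 2*4)) = 1/(-20809/65796 + 1/(149 + 8)) = 1/(-20809/65796 + 1/157) = 1/(-3201217/10329972) = -10329972/3201217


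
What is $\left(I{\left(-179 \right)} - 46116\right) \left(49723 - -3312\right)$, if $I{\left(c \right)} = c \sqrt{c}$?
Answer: $-2445762060 - 9493265 i \sqrt{179} \approx -2.4458 \cdot 10^{9} - 1.2701 \cdot 10^{8} i$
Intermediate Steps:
$I{\left(c \right)} = c^{\frac{3}{2}}$
$\left(I{\left(-179 \right)} - 46116\right) \left(49723 - -3312\right) = \left(\left(-179\right)^{\frac{3}{2}} - 46116\right) \left(49723 - -3312\right) = \left(- 179 i \sqrt{179} - 46116\right) \left(49723 + 3312\right) = \left(-46116 - 179 i \sqrt{179}\right) 53035 = -2445762060 - 9493265 i \sqrt{179}$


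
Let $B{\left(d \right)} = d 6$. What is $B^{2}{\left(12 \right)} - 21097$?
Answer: $-15913$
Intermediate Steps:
$B{\left(d \right)} = 6 d$
$B^{2}{\left(12 \right)} - 21097 = \left(6 \cdot 12\right)^{2} - 21097 = 72^{2} - 21097 = 5184 - 21097 = -15913$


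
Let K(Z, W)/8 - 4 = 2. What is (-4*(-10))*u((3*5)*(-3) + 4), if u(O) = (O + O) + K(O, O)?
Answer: -1360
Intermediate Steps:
K(Z, W) = 48 (K(Z, W) = 32 + 8*2 = 32 + 16 = 48)
u(O) = 48 + 2*O (u(O) = (O + O) + 48 = 2*O + 48 = 48 + 2*O)
(-4*(-10))*u((3*5)*(-3) + 4) = (-4*(-10))*(48 + 2*((3*5)*(-3) + 4)) = 40*(48 + 2*(15*(-3) + 4)) = 40*(48 + 2*(-45 + 4)) = 40*(48 + 2*(-41)) = 40*(48 - 82) = 40*(-34) = -1360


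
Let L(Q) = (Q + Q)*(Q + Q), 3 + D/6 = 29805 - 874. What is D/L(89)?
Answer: 43392/7921 ≈ 5.4781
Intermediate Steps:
D = 173568 (D = -18 + 6*(29805 - 874) = -18 + 6*28931 = -18 + 173586 = 173568)
L(Q) = 4*Q² (L(Q) = (2*Q)*(2*Q) = 4*Q²)
D/L(89) = 173568/((4*89²)) = 173568/((4*7921)) = 173568/31684 = 173568*(1/31684) = 43392/7921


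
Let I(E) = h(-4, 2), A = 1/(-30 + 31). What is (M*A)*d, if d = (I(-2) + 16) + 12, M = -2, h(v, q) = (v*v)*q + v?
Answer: -112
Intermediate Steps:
A = 1 (A = 1/1 = 1)
h(v, q) = v + q*v**2 (h(v, q) = v**2*q + v = q*v**2 + v = v + q*v**2)
I(E) = 28 (I(E) = -4*(1 + 2*(-4)) = -4*(1 - 8) = -4*(-7) = 28)
d = 56 (d = (28 + 16) + 12 = 44 + 12 = 56)
(M*A)*d = -2*1*56 = -2*56 = -112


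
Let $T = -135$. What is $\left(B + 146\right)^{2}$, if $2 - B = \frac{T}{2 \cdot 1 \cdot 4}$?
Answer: $\frac{1739761}{64} \approx 27184.0$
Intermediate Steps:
$B = \frac{151}{8}$ ($B = 2 - - \frac{135}{2 \cdot 1 \cdot 4} = 2 - - \frac{135}{2 \cdot 4} = 2 - - \frac{135}{8} = 2 + \frac{135}{8} = \frac{151}{8} \approx 18.875$)
$\left(B + 146\right)^{2} = \left(\frac{151}{8} + 146\right)^{2} = \left(\frac{1319}{8}\right)^{2} = \frac{1739761}{64}$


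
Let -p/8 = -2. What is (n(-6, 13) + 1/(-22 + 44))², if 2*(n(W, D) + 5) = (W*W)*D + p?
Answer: 27196225/484 ≈ 56191.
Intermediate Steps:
p = 16 (p = -8*(-2) = 16)
n(W, D) = 3 + D*W²/2 (n(W, D) = -5 + ((W*W)*D + 16)/2 = -5 + (W²*D + 16)/2 = -5 + (D*W² + 16)/2 = -5 + (16 + D*W²)/2 = -5 + (8 + D*W²/2) = 3 + D*W²/2)
(n(-6, 13) + 1/(-22 + 44))² = ((3 + (½)*13*(-6)²) + 1/(-22 + 44))² = ((3 + (½)*13*36) + 1/22)² = ((3 + 234) + 1/22)² = (237 + 1/22)² = (5215/22)² = 27196225/484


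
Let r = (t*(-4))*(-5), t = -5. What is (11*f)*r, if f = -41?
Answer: 45100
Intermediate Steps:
r = -100 (r = -5*(-4)*(-5) = 20*(-5) = -100)
(11*f)*r = (11*(-41))*(-100) = -451*(-100) = 45100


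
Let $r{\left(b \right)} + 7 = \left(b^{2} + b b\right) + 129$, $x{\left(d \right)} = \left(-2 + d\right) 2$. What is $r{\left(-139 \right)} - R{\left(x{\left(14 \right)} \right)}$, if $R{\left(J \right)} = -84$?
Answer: $38848$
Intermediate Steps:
$x{\left(d \right)} = -4 + 2 d$
$r{\left(b \right)} = 122 + 2 b^{2}$ ($r{\left(b \right)} = -7 + \left(\left(b^{2} + b b\right) + 129\right) = -7 + \left(\left(b^{2} + b^{2}\right) + 129\right) = -7 + \left(2 b^{2} + 129\right) = -7 + \left(129 + 2 b^{2}\right) = 122 + 2 b^{2}$)
$r{\left(-139 \right)} - R{\left(x{\left(14 \right)} \right)} = \left(122 + 2 \left(-139\right)^{2}\right) - -84 = \left(122 + 2 \cdot 19321\right) + 84 = \left(122 + 38642\right) + 84 = 38764 + 84 = 38848$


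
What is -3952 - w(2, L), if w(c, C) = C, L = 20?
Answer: -3972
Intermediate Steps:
-3952 - w(2, L) = -3952 - 1*20 = -3952 - 20 = -3972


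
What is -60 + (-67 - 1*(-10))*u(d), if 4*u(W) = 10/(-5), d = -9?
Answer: -63/2 ≈ -31.500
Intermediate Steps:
u(W) = -½ (u(W) = (10/(-5))/4 = (10*(-⅕))/4 = (¼)*(-2) = -½)
-60 + (-67 - 1*(-10))*u(d) = -60 + (-67 - 1*(-10))*(-½) = -60 + (-67 + 10)*(-½) = -60 - 57*(-½) = -60 + 57/2 = -63/2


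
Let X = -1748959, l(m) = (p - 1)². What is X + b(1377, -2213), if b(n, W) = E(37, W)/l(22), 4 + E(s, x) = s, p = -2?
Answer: -5246866/3 ≈ -1.7490e+6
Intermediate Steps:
E(s, x) = -4 + s
l(m) = 9 (l(m) = (-2 - 1)² = (-3)² = 9)
b(n, W) = 11/3 (b(n, W) = (-4 + 37)/9 = 33*(⅑) = 11/3)
X + b(1377, -2213) = -1748959 + 11/3 = -5246866/3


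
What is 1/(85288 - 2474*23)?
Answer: 1/28386 ≈ 3.5229e-5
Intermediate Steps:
1/(85288 - 2474*23) = 1/(85288 - 56902) = 1/28386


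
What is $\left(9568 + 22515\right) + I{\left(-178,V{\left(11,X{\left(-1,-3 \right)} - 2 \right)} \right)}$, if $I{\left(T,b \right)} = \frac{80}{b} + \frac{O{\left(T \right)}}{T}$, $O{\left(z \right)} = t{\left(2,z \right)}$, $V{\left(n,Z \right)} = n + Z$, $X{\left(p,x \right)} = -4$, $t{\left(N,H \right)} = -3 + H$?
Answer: $\frac{5713803}{178} \approx 32100.0$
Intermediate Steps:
$V{\left(n,Z \right)} = Z + n$
$O{\left(z \right)} = -3 + z$
$I{\left(T,b \right)} = \frac{80}{b} + \frac{-3 + T}{T}$
$\left(9568 + 22515\right) + I{\left(-178,V{\left(11,X{\left(-1,-3 \right)} - 2 \right)} \right)} = \left(9568 + 22515\right) + \left(1 - \frac{3}{-178} + \frac{80}{\left(-4 - 2\right) + 11}\right) = 32083 + \left(1 - - \frac{3}{178} + \frac{80}{-6 + 11}\right) = 32083 + \left(1 + \frac{3}{178} + \frac{80}{5}\right) = 32083 + \left(1 + \frac{3}{178} + 80 \cdot \frac{1}{5}\right) = 32083 + \left(1 + \frac{3}{178} + 16\right) = 32083 + \frac{3029}{178} = \frac{5713803}{178}$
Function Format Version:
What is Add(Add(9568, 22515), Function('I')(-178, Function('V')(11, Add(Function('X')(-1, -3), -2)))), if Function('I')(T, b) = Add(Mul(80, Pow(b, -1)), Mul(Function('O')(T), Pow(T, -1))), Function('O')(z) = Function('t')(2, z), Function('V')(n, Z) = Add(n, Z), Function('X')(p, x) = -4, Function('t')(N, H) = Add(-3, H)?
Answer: Rational(5713803, 178) ≈ 32100.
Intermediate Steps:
Function('V')(n, Z) = Add(Z, n)
Function('O')(z) = Add(-3, z)
Function('I')(T, b) = Add(Mul(80, Pow(b, -1)), Mul(Pow(T, -1), Add(-3, T))) (Function('I')(T, b) = Add(Mul(80, Pow(b, -1)), Mul(Add(-3, T), Pow(T, -1))) = Add(Mul(80, Pow(b, -1)), Mul(Pow(T, -1), Add(-3, T))))
Add(Add(9568, 22515), Function('I')(-178, Function('V')(11, Add(Function('X')(-1, -3), -2)))) = Add(Add(9568, 22515), Add(1, Mul(-3, Pow(-178, -1)), Mul(80, Pow(Add(Add(-4, -2), 11), -1)))) = Add(32083, Add(1, Mul(-3, Rational(-1, 178)), Mul(80, Pow(Add(-6, 11), -1)))) = Add(32083, Add(1, Rational(3, 178), Mul(80, Pow(5, -1)))) = Add(32083, Add(1, Rational(3, 178), Mul(80, Rational(1, 5)))) = Add(32083, Add(1, Rational(3, 178), 16)) = Add(32083, Rational(3029, 178)) = Rational(5713803, 178)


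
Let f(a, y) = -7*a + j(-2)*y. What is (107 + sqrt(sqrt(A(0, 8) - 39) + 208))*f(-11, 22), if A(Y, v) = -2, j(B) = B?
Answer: 3531 + 33*sqrt(208 + I*sqrt(41)) ≈ 4007.0 + 7.3248*I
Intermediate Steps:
f(a, y) = -7*a - 2*y
(107 + sqrt(sqrt(A(0, 8) - 39) + 208))*f(-11, 22) = (107 + sqrt(sqrt(-2 - 39) + 208))*(-7*(-11) - 2*22) = (107 + sqrt(sqrt(-41) + 208))*(77 - 44) = (107 + sqrt(I*sqrt(41) + 208))*33 = (107 + sqrt(208 + I*sqrt(41)))*33 = 3531 + 33*sqrt(208 + I*sqrt(41))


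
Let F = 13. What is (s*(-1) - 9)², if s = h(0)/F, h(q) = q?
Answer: 81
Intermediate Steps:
s = 0 (s = 0/13 = 0*(1/13) = 0)
(s*(-1) - 9)² = (0*(-1) - 9)² = (0 - 9)² = (-9)² = 81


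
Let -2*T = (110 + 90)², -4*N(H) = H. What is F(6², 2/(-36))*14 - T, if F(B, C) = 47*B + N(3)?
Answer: 87355/2 ≈ 43678.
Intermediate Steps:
N(H) = -H/4
T = -20000 (T = -(110 + 90)²/2 = -½*200² = -½*40000 = -20000)
F(B, C) = -¾ + 47*B (F(B, C) = 47*B - ¼*3 = 47*B - ¾ = -¾ + 47*B)
F(6², 2/(-36))*14 - T = (-¾ + 47*6²)*14 - 1*(-20000) = (-¾ + 47*36)*14 + 20000 = (-¾ + 1692)*14 + 20000 = (6765/4)*14 + 20000 = 47355/2 + 20000 = 87355/2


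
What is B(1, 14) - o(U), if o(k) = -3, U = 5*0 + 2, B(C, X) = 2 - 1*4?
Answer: 1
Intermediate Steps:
B(C, X) = -2 (B(C, X) = 2 - 4 = -2)
U = 2 (U = 0 + 2 = 2)
B(1, 14) - o(U) = -2 - 1*(-3) = -2 + 3 = 1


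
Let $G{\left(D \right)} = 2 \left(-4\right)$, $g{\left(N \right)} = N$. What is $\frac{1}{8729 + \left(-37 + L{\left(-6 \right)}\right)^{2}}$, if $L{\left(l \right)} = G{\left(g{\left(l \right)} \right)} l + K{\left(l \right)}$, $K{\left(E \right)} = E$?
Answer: $\frac{1}{8754} \approx 0.00011423$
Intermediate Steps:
$G{\left(D \right)} = -8$
$L{\left(l \right)} = - 7 l$ ($L{\left(l \right)} = - 8 l + l = - 7 l$)
$\frac{1}{8729 + \left(-37 + L{\left(-6 \right)}\right)^{2}} = \frac{1}{8729 + \left(-37 - -42\right)^{2}} = \frac{1}{8729 + \left(-37 + 42\right)^{2}} = \frac{1}{8729 + 5^{2}} = \frac{1}{8729 + 25} = \frac{1}{8754}$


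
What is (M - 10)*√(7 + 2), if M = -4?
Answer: -42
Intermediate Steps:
(M - 10)*√(7 + 2) = (-4 - 10)*√(7 + 2) = -14*√9 = -14*3 = -42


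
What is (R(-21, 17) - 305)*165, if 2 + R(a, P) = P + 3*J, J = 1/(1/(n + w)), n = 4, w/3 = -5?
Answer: -53295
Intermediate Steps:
w = -15 (w = 3*(-5) = -15)
J = -11 (J = 1/(1/(4 - 15)) = 1/(1/(-11)) = 1/(-1/11) = -11)
R(a, P) = -35 + P (R(a, P) = -2 + (P + 3*(-11)) = -2 + (P - 33) = -2 + (-33 + P) = -35 + P)
(R(-21, 17) - 305)*165 = ((-35 + 17) - 305)*165 = (-18 - 305)*165 = -323*165 = -53295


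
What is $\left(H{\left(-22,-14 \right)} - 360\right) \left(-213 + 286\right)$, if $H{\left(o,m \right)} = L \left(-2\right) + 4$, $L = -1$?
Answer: $-25842$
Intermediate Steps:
$H{\left(o,m \right)} = 6$ ($H{\left(o,m \right)} = \left(-1\right) \left(-2\right) + 4 = 2 + 4 = 6$)
$\left(H{\left(-22,-14 \right)} - 360\right) \left(-213 + 286\right) = \left(6 - 360\right) \left(-213 + 286\right) = \left(-354\right) 73 = -25842$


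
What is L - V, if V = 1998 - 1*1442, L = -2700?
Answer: -3256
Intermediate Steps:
V = 556 (V = 1998 - 1442 = 556)
L - V = -2700 - 1*556 = -2700 - 556 = -3256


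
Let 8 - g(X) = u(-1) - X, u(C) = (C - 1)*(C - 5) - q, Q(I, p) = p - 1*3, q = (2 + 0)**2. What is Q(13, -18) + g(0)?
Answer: -21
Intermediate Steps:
q = 4 (q = 2**2 = 4)
Q(I, p) = -3 + p (Q(I, p) = p - 3 = -3 + p)
u(C) = -4 + (-1 + C)*(-5 + C) (u(C) = (C - 1)*(C - 5) - 1*4 = (-1 + C)*(-5 + C) - 4 = -4 + (-1 + C)*(-5 + C))
g(X) = X (g(X) = 8 - ((1 + (-1)**2 - 6*(-1)) - X) = 8 - ((1 + 1 + 6) - X) = 8 - (8 - X) = 8 + (-8 + X) = X)
Q(13, -18) + g(0) = (-3 - 18) + 0 = -21 + 0 = -21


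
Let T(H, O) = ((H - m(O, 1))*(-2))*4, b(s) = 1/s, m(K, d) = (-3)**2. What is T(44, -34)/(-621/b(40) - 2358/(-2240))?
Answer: 313600/27819621 ≈ 0.011273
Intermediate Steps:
m(K, d) = 9
T(H, O) = 72 - 8*H (T(H, O) = ((H - 1*9)*(-2))*4 = ((H - 9)*(-2))*4 = ((-9 + H)*(-2))*4 = (18 - 2*H)*4 = 72 - 8*H)
T(44, -34)/(-621/b(40) - 2358/(-2240)) = (72 - 8*44)/(-621/(1/40) - 2358/(-2240)) = (72 - 352)/(-621/1/40 - 2358*(-1/2240)) = -280/(-621*40 + 1179/1120) = -280/(-24840 + 1179/1120) = -280/(-27819621/1120) = -280*(-1120/27819621) = 313600/27819621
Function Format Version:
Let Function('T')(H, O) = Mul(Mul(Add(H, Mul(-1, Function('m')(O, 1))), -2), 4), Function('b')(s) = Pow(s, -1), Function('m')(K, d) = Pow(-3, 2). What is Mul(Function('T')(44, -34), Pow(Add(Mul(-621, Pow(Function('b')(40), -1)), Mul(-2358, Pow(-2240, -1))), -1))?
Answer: Rational(313600, 27819621) ≈ 0.011273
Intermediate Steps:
Function('m')(K, d) = 9
Function('T')(H, O) = Add(72, Mul(-8, H)) (Function('T')(H, O) = Mul(Mul(Add(H, Mul(-1, 9)), -2), 4) = Mul(Mul(Add(H, -9), -2), 4) = Mul(Mul(Add(-9, H), -2), 4) = Mul(Add(18, Mul(-2, H)), 4) = Add(72, Mul(-8, H)))
Mul(Function('T')(44, -34), Pow(Add(Mul(-621, Pow(Function('b')(40), -1)), Mul(-2358, Pow(-2240, -1))), -1)) = Mul(Add(72, Mul(-8, 44)), Pow(Add(Mul(-621, Pow(Pow(40, -1), -1)), Mul(-2358, Pow(-2240, -1))), -1)) = Mul(Add(72, -352), Pow(Add(Mul(-621, Pow(Rational(1, 40), -1)), Mul(-2358, Rational(-1, 2240))), -1)) = Mul(-280, Pow(Add(Mul(-621, 40), Rational(1179, 1120)), -1)) = Mul(-280, Pow(Add(-24840, Rational(1179, 1120)), -1)) = Mul(-280, Pow(Rational(-27819621, 1120), -1)) = Mul(-280, Rational(-1120, 27819621)) = Rational(313600, 27819621)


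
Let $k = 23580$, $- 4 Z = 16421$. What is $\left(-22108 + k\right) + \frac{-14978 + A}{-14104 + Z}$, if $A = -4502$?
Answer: $\frac{107293984}{72837} \approx 1473.1$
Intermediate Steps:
$Z = - \frac{16421}{4}$ ($Z = \left(- \frac{1}{4}\right) 16421 = - \frac{16421}{4} \approx -4105.3$)
$\left(-22108 + k\right) + \frac{-14978 + A}{-14104 + Z} = \left(-22108 + 23580\right) + \frac{-14978 - 4502}{-14104 - \frac{16421}{4}} = 1472 - \frac{19480}{- \frac{72837}{4}} = 1472 - - \frac{77920}{72837} = 1472 + \frac{77920}{72837} = \frac{107293984}{72837}$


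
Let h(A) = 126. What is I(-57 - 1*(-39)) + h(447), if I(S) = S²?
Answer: 450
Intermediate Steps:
I(-57 - 1*(-39)) + h(447) = (-57 - 1*(-39))² + 126 = (-57 + 39)² + 126 = (-18)² + 126 = 324 + 126 = 450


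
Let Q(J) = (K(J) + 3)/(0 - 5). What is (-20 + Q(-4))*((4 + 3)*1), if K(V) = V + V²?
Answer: -161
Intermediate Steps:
Q(J) = -⅗ - J*(1 + J)/5 (Q(J) = (J*(1 + J) + 3)/(0 - 5) = (3 + J*(1 + J))/(-5) = (3 + J*(1 + J))*(-⅕) = -⅗ - J*(1 + J)/5)
(-20 + Q(-4))*((4 + 3)*1) = (-20 + (-⅗ - ⅕*(-4)*(1 - 4)))*((4 + 3)*1) = (-20 + (-⅗ - ⅕*(-4)*(-3)))*(7*1) = (-20 + (-⅗ - 12/5))*7 = (-20 - 3)*7 = -23*7 = -161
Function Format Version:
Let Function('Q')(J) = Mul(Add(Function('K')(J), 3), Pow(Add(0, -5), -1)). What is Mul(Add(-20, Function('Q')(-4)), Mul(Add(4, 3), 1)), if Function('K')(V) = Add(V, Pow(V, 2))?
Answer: -161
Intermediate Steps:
Function('Q')(J) = Add(Rational(-3, 5), Mul(Rational(-1, 5), J, Add(1, J))) (Function('Q')(J) = Mul(Add(Mul(J, Add(1, J)), 3), Pow(Add(0, -5), -1)) = Mul(Add(3, Mul(J, Add(1, J))), Pow(-5, -1)) = Mul(Add(3, Mul(J, Add(1, J))), Rational(-1, 5)) = Add(Rational(-3, 5), Mul(Rational(-1, 5), J, Add(1, J))))
Mul(Add(-20, Function('Q')(-4)), Mul(Add(4, 3), 1)) = Mul(Add(-20, Add(Rational(-3, 5), Mul(Rational(-1, 5), -4, Add(1, -4)))), Mul(Add(4, 3), 1)) = Mul(Add(-20, Add(Rational(-3, 5), Mul(Rational(-1, 5), -4, -3))), Mul(7, 1)) = Mul(Add(-20, Add(Rational(-3, 5), Rational(-12, 5))), 7) = Mul(Add(-20, -3), 7) = Mul(-23, 7) = -161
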